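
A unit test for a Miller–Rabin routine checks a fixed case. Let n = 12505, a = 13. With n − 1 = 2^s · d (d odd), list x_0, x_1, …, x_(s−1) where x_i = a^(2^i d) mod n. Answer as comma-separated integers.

2197, 12384, 2136

n − 1 = 12504 = 2^3 · 1563, so s = 3 and d = 1563.
x_0 = 13^1563 mod 12505 = 2197.
x_1 = 2197^2 mod 12505 = 12384.
x_2 = 12384^2 mod 12505 = 2136.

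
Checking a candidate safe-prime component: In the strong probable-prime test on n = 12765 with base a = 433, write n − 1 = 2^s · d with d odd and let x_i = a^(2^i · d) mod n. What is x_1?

4984

n − 1 = 12764 = 2^2 · 3191, so s = 2 and d = 3191.
x_0 = 433^3191 mod 12765 = 11887.
x_1 = 11887^2 mod 12765 = 4984.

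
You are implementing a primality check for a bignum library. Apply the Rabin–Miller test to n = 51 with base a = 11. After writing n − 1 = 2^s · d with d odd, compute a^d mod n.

23

n − 1 = 50 = 2^1 · 25, so s = 1 and d = 25.
11^25 mod 51 = 23.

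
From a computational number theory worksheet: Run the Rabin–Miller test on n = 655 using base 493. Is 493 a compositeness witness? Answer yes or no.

yes

n − 1 = 654 = 2^1 · 327, so s = 1 and d = 327.
Repeated squaring mod 655: 493^1 ≡ 493, 493^2 ≡ 44, 493^4 ≡ 626, 493^8 ≡ 186, 493^16 ≡ 536, 493^32 ≡ 406, 493^64 ≡ 431, 493^128 ≡ 396, 493^256 ≡ 271.
327 = 256 + 64 + 4 + 2 + 1, so 493^327 ≡ 271·431·626·44·493 ≡ 437 (mod 655).
x_0 = 493^327 mod 655 = 437.
x_0 ∉ {1, 654} and s = 1, so 493 is a Miller–Rabin witness and 655 is composite.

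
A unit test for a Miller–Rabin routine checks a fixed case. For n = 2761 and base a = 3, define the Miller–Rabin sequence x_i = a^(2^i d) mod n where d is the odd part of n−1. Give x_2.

n − 1 = 2760 = 2^3 · 345, so s = 3 and d = 345.
x_0 = 3^345 mod 2761 = 1629.
x_1 = 1629^2 mod 2761 = 320.
x_2 = 320^2 mod 2761 = 243.

243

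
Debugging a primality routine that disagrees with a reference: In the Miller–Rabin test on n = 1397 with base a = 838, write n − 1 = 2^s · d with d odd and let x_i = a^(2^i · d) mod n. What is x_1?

n − 1 = 1396 = 2^2 · 349, so s = 2 and d = 349.
Repeated squaring mod 1397: 838^1 ≡ 838, 838^2 ≡ 950, 838^4 ≡ 38, 838^8 ≡ 47, 838^16 ≡ 812, 838^32 ≡ 1357, 838^64 ≡ 203, 838^128 ≡ 696, 838^256 ≡ 1054.
349 = 256 + 64 + 16 + 8 + 4 + 1, so 838^349 ≡ 1054·203·812·47·38·838 ≡ 1370 (mod 1397).
x_0 = 1370.
x_1 = 1370^2 mod 1397 = 729.

729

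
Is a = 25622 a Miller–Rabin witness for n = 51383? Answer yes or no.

n − 1 = 51382 = 2^1 · 25691, so s = 1 and d = 25691.
Repeated squaring mod 51383: 25622^1 ≡ 25622, 25622^2 ≡ 17676, 25622^4 ≡ 32336, 25622^8 ≡ 24229, 25622^16 ≡ 45049, 25622^32 ≡ 40816, 25622^64 ≡ 6230, 25622^128 ≡ 18735, 25622^256 ≡ 2952, 25622^512 ≡ 30577, 25622^1024 ≡ 39244, 25622^2048 ≡ 40260, 25622^4096 ≡ 42248, 25622^8192 ≡ 2233, 25622^16384 ≡ 2138.
25691 = 16384 + 8192 + 1024 + 64 + 16 + 8 + 2 + 1, so 25622^25691 ≡ 2138·2233·39244·6230·45049·24229·17676·25622 ≡ 51382 (mod 51383).
x_0 = 25622^25691 mod 51383 = 51382.
x_0 = 51382 ≡ −1, so 25622 is not a witness.

no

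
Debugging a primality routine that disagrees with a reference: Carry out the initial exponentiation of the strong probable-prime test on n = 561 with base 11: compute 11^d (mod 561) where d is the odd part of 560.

n − 1 = 560 = 2^4 · 35, so s = 4 and d = 35.
Repeated squaring mod 561: 11^1 ≡ 11, 11^2 ≡ 121, 11^4 ≡ 55, 11^8 ≡ 220, 11^16 ≡ 154, 11^32 ≡ 154.
35 = 32 + 2 + 1, so 11^35 ≡ 154·121·11 ≡ 209 (mod 561).

209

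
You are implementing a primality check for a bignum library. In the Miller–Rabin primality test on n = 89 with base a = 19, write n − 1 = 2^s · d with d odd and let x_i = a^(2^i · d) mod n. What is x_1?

55

n − 1 = 88 = 2^3 · 11, so s = 3 and d = 11.
Repeated squaring mod 89: 19^1 ≡ 19, 19^2 ≡ 5, 19^4 ≡ 25, 19^8 ≡ 2.
11 = 8 + 2 + 1, so 19^11 ≡ 2·5·19 ≡ 12 (mod 89).
x_0 = 12.
x_1 = 12^2 mod 89 = 55.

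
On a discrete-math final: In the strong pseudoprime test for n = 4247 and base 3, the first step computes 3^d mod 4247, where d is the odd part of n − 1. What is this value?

1158

n − 1 = 4246 = 2^1 · 2123, so s = 1 and d = 2123.
3^2123 mod 4247 = 1158.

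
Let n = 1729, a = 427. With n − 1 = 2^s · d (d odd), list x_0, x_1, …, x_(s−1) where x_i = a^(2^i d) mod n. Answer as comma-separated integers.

n − 1 = 1728 = 2^6 · 27, so s = 6 and d = 27.
x_0 = 427^27 mod 1729 = 343.
x_1 = 343^2 mod 1729 = 77.
x_2 = 77^2 mod 1729 = 742.
x_3 = 742^2 mod 1729 = 742.
x_4 = 742^2 mod 1729 = 742.
x_5 = 742^2 mod 1729 = 742.

343, 77, 742, 742, 742, 742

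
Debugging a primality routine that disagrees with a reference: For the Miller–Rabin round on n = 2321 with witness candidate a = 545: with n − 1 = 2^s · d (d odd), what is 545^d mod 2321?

2254

n − 1 = 2320 = 2^4 · 145, so s = 4 and d = 145.
545^145 mod 2321 = 2254.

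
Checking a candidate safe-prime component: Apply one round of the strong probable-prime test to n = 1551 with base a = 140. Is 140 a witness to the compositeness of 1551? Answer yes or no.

no

n − 1 = 1550 = 2^1 · 775, so s = 1 and d = 775.
x_0 = 140^775 mod 1551 = 1550.
x_0 = 1550 ≡ −1, so 140 is not a witness.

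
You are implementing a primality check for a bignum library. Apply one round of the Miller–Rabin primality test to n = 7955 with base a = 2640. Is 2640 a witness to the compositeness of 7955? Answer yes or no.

yes

n − 1 = 7954 = 2^1 · 3977, so s = 1 and d = 3977.
x_0 = 2640^3977 mod 7955 = 7750.
x_0 ∉ {1, 7954} and s = 1, so 2640 is a Miller–Rabin witness and 7955 is composite.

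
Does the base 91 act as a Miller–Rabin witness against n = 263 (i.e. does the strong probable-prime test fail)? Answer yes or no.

n − 1 = 262 = 2^1 · 131, so s = 1 and d = 131.
x_0 = 91^131 mod 263 = 262.
x_0 = 262 ≡ −1, so 91 is not a witness.

no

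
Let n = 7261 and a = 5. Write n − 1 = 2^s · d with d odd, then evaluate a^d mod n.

n − 1 = 7260 = 2^2 · 1815, so s = 2 and d = 1815.
By repeated squaring, 5^1815 ≡ 4955 (mod 7261).

4955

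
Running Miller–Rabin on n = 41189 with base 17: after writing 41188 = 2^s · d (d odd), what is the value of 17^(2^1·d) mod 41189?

n − 1 = 41188 = 2^2 · 10297, so s = 2 and d = 10297.
Repeated squaring mod 41189: 17^1 ≡ 17, 17^2 ≡ 289, 17^4 ≡ 1143, 17^8 ≡ 29590, 17^16 ≡ 13527, 17^32 ≡ 18191, 17^64 ≡ 55, 17^128 ≡ 3025, 17^256 ≡ 6667, 17^512 ≡ 5958, 17^1024 ≡ 34035, 17^2048 ≡ 22978, 17^4096 ≡ 27882, 17^8192 ≡ 4738.
10297 = 8192 + 2048 + 32 + 16 + 8 + 1, so 17^10297 ≡ 4738·22978·18191·13527·29590·17 ≡ 41188 (mod 41189).
x_0 = 41188.
x_1 = 41188^2 mod 41189 = 1.

1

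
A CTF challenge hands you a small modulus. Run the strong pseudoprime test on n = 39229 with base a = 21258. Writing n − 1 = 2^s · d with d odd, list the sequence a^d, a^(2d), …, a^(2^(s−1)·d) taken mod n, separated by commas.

n − 1 = 39228 = 2^2 · 9807, so s = 2 and d = 9807.
x_0 = 21258^9807 mod 39229 = 23577.
x_1 = 23577^2 mod 39229 = 39228.

23577, 39228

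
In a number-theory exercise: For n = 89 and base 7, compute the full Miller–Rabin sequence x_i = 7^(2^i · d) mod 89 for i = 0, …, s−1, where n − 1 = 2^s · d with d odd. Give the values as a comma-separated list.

37, 34, 88

n − 1 = 88 = 2^3 · 11, so s = 3 and d = 11.
x_0 = 7^11 mod 89 = 37.
x_1 = 37^2 mod 89 = 34.
x_2 = 34^2 mod 89 = 88.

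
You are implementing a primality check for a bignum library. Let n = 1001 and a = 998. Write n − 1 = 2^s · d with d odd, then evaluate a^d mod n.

n − 1 = 1000 = 2^3 · 125, so s = 3 and d = 125.
998^125 mod 1001 = 758.

758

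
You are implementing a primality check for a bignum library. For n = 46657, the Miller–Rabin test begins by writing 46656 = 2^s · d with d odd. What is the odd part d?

Halving: 46656 → 23328 → 11664 → 5832 → 2916 → 1458 → 729; 729 is odd.
So 46656 = 2^6 · 729.

729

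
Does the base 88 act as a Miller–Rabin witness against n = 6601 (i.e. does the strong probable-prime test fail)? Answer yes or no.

n − 1 = 6600 = 2^3 · 825, so s = 3 and d = 825.
x_0 = 88^825 mod 6601 = 4852.
x_0 is neither 1 nor 6600, so continue squaring.
x_1 = 4852^2 mod 6601 = 2738.
x_2 = 2738^2 mod 6601 = 4509.
Reached i = s−1 = 2 without hitting −1: 88 is a Miller–Rabin witness and 6601 is composite.

yes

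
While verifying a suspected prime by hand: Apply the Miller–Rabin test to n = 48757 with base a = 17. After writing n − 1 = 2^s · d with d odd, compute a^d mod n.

n − 1 = 48756 = 2^2 · 12189, so s = 2 and d = 12189.
Repeated squaring mod 48757: 17^1 ≡ 17, 17^2 ≡ 289, 17^4 ≡ 34764, 17^8 ≡ 44694, 17^16 ≡ 28103, 17^32 ≡ 12723, 17^64 ≡ 1489, 17^128 ≡ 23056, 17^256 ≡ 30322, 17^512 ≡ 12935, 17^1024 ≡ 28958, 17^2048 ≡ 42878, 17^4096 ≡ 42685, 17^8192 ≡ 8892.
12189 = 8192 + 2048 + 1024 + 512 + 256 + 128 + 16 + 8 + 4 + 1, so 17^12189 ≡ 8892·42878·28958·12935·30322·23056·28103·44694·34764·17 ≡ 1 (mod 48757).

1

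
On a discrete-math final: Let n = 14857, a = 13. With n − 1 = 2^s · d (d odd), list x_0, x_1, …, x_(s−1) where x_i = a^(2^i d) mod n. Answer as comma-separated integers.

n − 1 = 14856 = 2^3 · 1857, so s = 3 and d = 1857.
x_0 = 13^1857 mod 14857 = 9563.
x_1 = 9563^2 mod 14857 = 6134.
x_2 = 6134^2 mod 14857 = 8032.

9563, 6134, 8032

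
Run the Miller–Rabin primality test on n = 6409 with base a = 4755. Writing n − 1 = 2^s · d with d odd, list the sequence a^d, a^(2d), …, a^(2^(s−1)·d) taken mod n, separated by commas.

3769, 3017, 1509

n − 1 = 6408 = 2^3 · 801, so s = 3 and d = 801.
x_0 = 4755^801 mod 6409 = 3769.
x_1 = 3769^2 mod 6409 = 3017.
x_2 = 3017^2 mod 6409 = 1509.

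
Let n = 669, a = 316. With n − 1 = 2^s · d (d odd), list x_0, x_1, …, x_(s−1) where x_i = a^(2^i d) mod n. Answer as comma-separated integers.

n − 1 = 668 = 2^2 · 167, so s = 2 and d = 167.
x_0 = 316^167 mod 669 = 247.
x_1 = 247^2 mod 669 = 130.

247, 130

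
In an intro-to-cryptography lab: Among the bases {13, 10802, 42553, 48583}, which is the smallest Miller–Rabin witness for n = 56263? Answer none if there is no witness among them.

n − 1 = 56262 = 2^1 · 28131, so s = 1 and d = 28131.
Base 13: x_0 = 13^28131 mod 56263 = 1. x_0 = 1, so 13 is not a witness.
Base 10802: x_0 = 10802^28131 mod 56263 = 1. x_0 = 1, so 10802 is not a witness.
Base 42553: x_0 = 42553^28131 mod 56263 = 1. x_0 = 1, so 42553 is not a witness.
Base 48583: x_0 = 48583^28131 mod 56263 = 56262. x_0 = 56262 ≡ −1, so 48583 is not a witness.
No listed base is a witness for 56263.

none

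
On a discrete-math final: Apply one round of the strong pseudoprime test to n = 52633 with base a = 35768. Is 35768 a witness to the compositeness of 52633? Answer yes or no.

n − 1 = 52632 = 2^3 · 6579, so s = 3 and d = 6579.
x_0 = 35768^6579 mod 52633 = 52632.
x_0 = 52632 ≡ −1, so 35768 is not a witness.

no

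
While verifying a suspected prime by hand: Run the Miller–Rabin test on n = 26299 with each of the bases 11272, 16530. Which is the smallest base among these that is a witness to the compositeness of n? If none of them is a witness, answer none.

n − 1 = 26298 = 2^1 · 13149, so s = 1 and d = 13149.
Base 11272: x_0 = 11272^13149 mod 26299 = 1. x_0 = 1, so 11272 is not a witness.
Base 16530: x_0 = 16530^13149 mod 26299 = 25969. x_0 ∉ {1, 26298} and s = 1, so 16530 is a Miller–Rabin witness and 26299 is composite.
The smallest witness among the given bases is 16530.

16530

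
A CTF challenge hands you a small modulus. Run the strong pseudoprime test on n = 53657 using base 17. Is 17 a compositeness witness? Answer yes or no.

no

n − 1 = 53656 = 2^3 · 6707, so s = 3 and d = 6707.
By repeated squaring, 17^6707 ≡ 32508 (mod 53657).
x_0 = 17^6707 mod 53657 = 32508.
x_0 is neither 1 nor 53656, so continue squaring.
x_1 = 32508^2 mod 53657 = 49106.
x_2 = 49106^2 mod 53657 = 53656.
x_2 ≡ −1, so 17 is not a witness.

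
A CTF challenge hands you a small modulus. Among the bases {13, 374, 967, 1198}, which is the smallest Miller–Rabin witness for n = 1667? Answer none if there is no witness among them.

n − 1 = 1666 = 2^1 · 833, so s = 1 and d = 833.
Base 13: x_0 = 13^833 mod 1667 = 1. x_0 = 1, so 13 is not a witness.
Base 374: x_0 = 374^833 mod 1667 = 1666. x_0 = 1666 ≡ −1, so 374 is not a witness.
Base 967: x_0 = 967^833 mod 1667 = 1. x_0 = 1, so 967 is not a witness.
Base 1198: x_0 = 1198^833 mod 1667 = 1666. x_0 = 1666 ≡ −1, so 1198 is not a witness.
No listed base is a witness for 1667.

none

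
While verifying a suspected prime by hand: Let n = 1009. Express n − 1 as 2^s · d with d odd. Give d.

Halving: 1008 → 504 → 252 → 126 → 63; 63 is odd.
So 1008 = 2^4 · 63.

63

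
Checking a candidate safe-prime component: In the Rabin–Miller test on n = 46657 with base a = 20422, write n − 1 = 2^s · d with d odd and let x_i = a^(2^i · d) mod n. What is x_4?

n − 1 = 46656 = 2^6 · 729, so s = 6 and d = 729.
Repeated squaring mod 46657: 20422^1 ≡ 20422, 20422^2 ≡ 37818, 20422^4 ≡ 24103, 20422^8 ≡ 28302, 20422^16 ≡ 42485, 20422^32 ≡ 2523, 20422^64 ≡ 20177, 20422^128 ≡ 29004, 20422^256 ≡ 6306, 20422^512 ≡ 13872.
729 = 512 + 128 + 64 + 16 + 8 + 1, so 20422^729 ≡ 13872·29004·20177·42485·28302·20422 ≡ 1338 (mod 46657).
x_0 = 1338.
x_1 = 1338^2 mod 46657 = 17278.
x_2 = 17278^2 mod 46657 = 17798.
x_3 = 17798^2 mod 46657 = 14431.
x_4 = 14431^2 mod 46657 = 23570.

23570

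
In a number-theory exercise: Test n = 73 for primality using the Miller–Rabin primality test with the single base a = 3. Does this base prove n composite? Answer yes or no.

no

n − 1 = 72 = 2^3 · 9, so s = 3 and d = 9.
Repeated squaring mod 73: 3^1 ≡ 3, 3^2 ≡ 9, 3^4 ≡ 8, 3^8 ≡ 64.
9 = 8 + 1, so 3^9 ≡ 64·3 ≡ 46 (mod 73).
x_0 = 3^9 mod 73 = 46.
x_0 is neither 1 nor 72, so continue squaring.
x_1 = 46^2 mod 73 = 72.
x_1 ≡ −1, so 3 is not a witness.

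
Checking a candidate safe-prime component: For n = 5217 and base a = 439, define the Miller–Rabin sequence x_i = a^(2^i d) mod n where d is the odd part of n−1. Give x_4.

3586

n − 1 = 5216 = 2^5 · 163, so s = 5 and d = 163.
By repeated squaring, 439^163 ≡ 3076 (mod 5217).
x_0 = 3076.
x_1 = 3076^2 mod 5217 = 3355.
x_2 = 3355^2 mod 5217 = 2956.
x_3 = 2956^2 mod 5217 = 4678.
x_4 = 4678^2 mod 5217 = 3586.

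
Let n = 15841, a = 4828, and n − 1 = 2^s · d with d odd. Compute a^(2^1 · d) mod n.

3039

n − 1 = 15840 = 2^5 · 495, so s = 5 and d = 495.
x_0 = 4828^495 mod 15841 = 5424.
x_1 = 5424^2 mod 15841 = 3039.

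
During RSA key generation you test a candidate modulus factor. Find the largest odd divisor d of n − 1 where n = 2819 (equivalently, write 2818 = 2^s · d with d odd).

1409

Halving: 2818 → 1409; 1409 is odd.
So 2818 = 2^1 · 1409.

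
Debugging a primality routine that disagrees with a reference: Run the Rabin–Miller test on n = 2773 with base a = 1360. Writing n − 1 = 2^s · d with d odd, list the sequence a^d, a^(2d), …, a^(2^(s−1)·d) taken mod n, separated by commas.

2041, 635

n − 1 = 2772 = 2^2 · 693, so s = 2 and d = 693.
x_0 = 1360^693 mod 2773 = 2041.
x_1 = 2041^2 mod 2773 = 635.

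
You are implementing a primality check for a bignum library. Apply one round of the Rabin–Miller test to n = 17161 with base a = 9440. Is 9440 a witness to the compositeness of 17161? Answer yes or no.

n − 1 = 17160 = 2^3 · 2145, so s = 3 and d = 2145.
x_0 = 9440^2145 mod 17161 = 12182.
x_0 is neither 1 nor 17160, so continue squaring.
x_1 = 12182^2 mod 17161 = 9957.
x_2 = 9957^2 mod 17161 = 2752.
Reached i = s−1 = 2 without hitting −1: 9440 is a Miller–Rabin witness and 17161 is composite.

yes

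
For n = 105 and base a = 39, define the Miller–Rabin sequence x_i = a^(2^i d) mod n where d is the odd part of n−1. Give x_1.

n − 1 = 104 = 2^3 · 13, so s = 3 and d = 13.
Repeated squaring mod 105: 39^1 ≡ 39, 39^2 ≡ 51, 39^4 ≡ 81, 39^8 ≡ 51.
13 = 8 + 4 + 1, so 39^13 ≡ 51·81·39 ≡ 39 (mod 105).
x_0 = 39.
x_1 = 39^2 mod 105 = 51.

51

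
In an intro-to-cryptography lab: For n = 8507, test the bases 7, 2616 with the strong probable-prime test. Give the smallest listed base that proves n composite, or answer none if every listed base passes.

7

n − 1 = 8506 = 2^1 · 4253, so s = 1 and d = 4253.
Base 7: x_0 = 7^4253 mod 8507 = 2327. x_0 ∉ {1, 8506} and s = 1, so 7 is a Miller–Rabin witness and 8507 is composite.
Base 2616: x_0 = 2616^4253 mod 8507 = 4550. x_0 ∉ {1, 8506} and s = 1, so 2616 is a Miller–Rabin witness and 8507 is composite.
The smallest witness among the given bases is 7.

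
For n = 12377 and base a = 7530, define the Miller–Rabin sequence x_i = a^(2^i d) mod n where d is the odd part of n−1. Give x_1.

8704

n − 1 = 12376 = 2^3 · 1547, so s = 3 and d = 1547.
Repeated squaring mod 12377: 7530^1 ≡ 7530, 7530^2 ≡ 1863, 7530^4 ≡ 5209, 7530^8 ≡ 3297, 7530^16 ≡ 3203, 7530^32 ≡ 11053, 7530^64 ≡ 7819, 7530^128 ≡ 6758, 7530^256 ≡ 11811, 7530^512 ≡ 10931, 7530^1024 ≡ 11580.
1547 = 1024 + 512 + 8 + 2 + 1, so 7530^1547 ≡ 11580·10931·3297·1863·7530 ≡ 674 (mod 12377).
x_0 = 674.
x_1 = 674^2 mod 12377 = 8704.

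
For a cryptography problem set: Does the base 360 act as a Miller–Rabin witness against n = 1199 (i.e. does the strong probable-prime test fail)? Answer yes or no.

n − 1 = 1198 = 2^1 · 599, so s = 1 and d = 599.
x_0 = 360^599 mod 1199 = 403.
x_0 ∉ {1, 1198} and s = 1, so 360 is a Miller–Rabin witness and 1199 is composite.

yes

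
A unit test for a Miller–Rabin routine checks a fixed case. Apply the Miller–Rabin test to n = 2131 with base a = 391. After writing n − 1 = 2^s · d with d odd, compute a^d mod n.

n − 1 = 2130 = 2^1 · 1065, so s = 1 and d = 1065.
391^1065 mod 2131 = 2130.

2130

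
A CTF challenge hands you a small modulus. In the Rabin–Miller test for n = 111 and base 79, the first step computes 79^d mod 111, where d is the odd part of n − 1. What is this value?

n − 1 = 110 = 2^1 · 55, so s = 1 and d = 55.
79^55 mod 111 = 106.

106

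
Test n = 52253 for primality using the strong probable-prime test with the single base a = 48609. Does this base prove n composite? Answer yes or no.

no

n − 1 = 52252 = 2^2 · 13063, so s = 2 and d = 13063.
Repeated squaring mod 52253: 48609^1 ≡ 48609, 48609^2 ≡ 6474, 48609^4 ≡ 5770, 48609^8 ≡ 7739, 48609^16 ≡ 10183, 48609^32 ≡ 23537, 48609^64 ≡ 4063, 48609^128 ≡ 48274, 48609^256 ≡ 52035, 48609^512 ≡ 47524, 48609^1024 ≡ 51410, 48609^2048 ≡ 31360, 48609^4096 ≡ 48140, 48609^8192 ≡ 39050.
13063 = 8192 + 4096 + 512 + 256 + 4 + 2 + 1, so 48609^13063 ≡ 39050·48140·47524·52035·5770·6474·48609 ≡ 47856 (mod 52253).
x_0 = 48609^13063 mod 52253 = 47856.
x_0 is neither 1 nor 52252, so continue squaring.
x_1 = 47856^2 mod 52253 = 52252.
x_1 ≡ −1, so 48609 is not a witness.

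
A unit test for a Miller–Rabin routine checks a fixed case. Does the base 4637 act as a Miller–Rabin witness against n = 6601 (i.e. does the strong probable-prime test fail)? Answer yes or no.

no

n − 1 = 6600 = 2^3 · 825, so s = 3 and d = 825.
Repeated squaring mod 6601: 4637^1 ≡ 4637, 4637^2 ≡ 2312, 4637^4 ≡ 5135, 4637^8 ≡ 3831, 4637^16 ≡ 2538, 4637^32 ≡ 5469, 4637^64 ≡ 830, 4637^128 ≡ 2396, 4637^256 ≡ 4547, 4637^512 ≡ 877.
825 = 512 + 256 + 32 + 16 + 8 + 1, so 4637^825 ≡ 877·4547·5469·2538·3831·4637 ≡ 6600 (mod 6601).
x_0 = 4637^825 mod 6601 = 6600.
x_0 = 6600 ≡ −1, so 4637 is not a witness.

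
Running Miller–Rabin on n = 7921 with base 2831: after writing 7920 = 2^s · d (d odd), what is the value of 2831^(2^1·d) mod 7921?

n − 1 = 7920 = 2^4 · 495, so s = 4 and d = 495.
Repeated squaring mod 7921: 2831^1 ≡ 2831, 2831^2 ≡ 6430, 2831^4 ≡ 5201, 2831^8 ≡ 186, 2831^16 ≡ 2912, 2831^32 ≡ 4274, 2831^64 ≡ 1250, 2831^128 ≡ 2063, 2831^256 ≡ 2392.
495 = 256 + 128 + 64 + 32 + 8 + 4 + 2 + 1, so 2831^495 ≡ 2392·2063·1250·4274·186·5201·6430·2831 ≡ 7777 (mod 7921).
x_0 = 7777.
x_1 = 7777^2 mod 7921 = 4894.

4894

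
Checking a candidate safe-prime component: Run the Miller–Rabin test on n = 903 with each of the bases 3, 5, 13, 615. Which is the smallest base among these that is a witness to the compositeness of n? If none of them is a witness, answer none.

n − 1 = 902 = 2^1 · 451, so s = 1 and d = 451.
Base 3: x_0 = 3^451 mod 903 = 549. x_0 ∉ {1, 902} and s = 1, so 3 is a Miller–Rabin witness and 903 is composite.
Base 5: x_0 = 5^451 mod 903 = 320. x_0 ∉ {1, 902} and s = 1, so 5 is a Miller–Rabin witness and 903 is composite.
Base 13: x_0 = 13^451 mod 903 = 832. x_0 ∉ {1, 902} and s = 1, so 13 is a Miller–Rabin witness and 903 is composite.
Base 615: x_0 = 615^451 mod 903 = 531. x_0 ∉ {1, 902} and s = 1, so 615 is a Miller–Rabin witness and 903 is composite.
The smallest witness among the given bases is 3.

3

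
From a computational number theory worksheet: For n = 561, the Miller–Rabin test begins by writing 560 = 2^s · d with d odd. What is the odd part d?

35

Halving: 560 → 280 → 140 → 70 → 35; 35 is odd.
So 560 = 2^4 · 35.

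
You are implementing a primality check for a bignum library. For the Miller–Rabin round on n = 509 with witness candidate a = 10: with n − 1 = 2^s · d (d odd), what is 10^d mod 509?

208

n − 1 = 508 = 2^2 · 127, so s = 2 and d = 127.
10^127 mod 509 = 208.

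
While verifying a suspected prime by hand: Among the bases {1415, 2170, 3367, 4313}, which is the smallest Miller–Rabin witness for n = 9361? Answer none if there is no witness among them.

n − 1 = 9360 = 2^4 · 585, so s = 4 and d = 585.
Base 1415: x_0 = 1415^585 mod 9361 = 2628. x_0 is neither 1 nor 9360, so continue squaring. x_1 = 2628^2 mod 9361 = 7327. x_2 = 7327^2 mod 9361 = 8955. x_3 = 8955^2 mod 9361 = 5699. Reached i = s−1 = 3 without hitting −1: 1415 is a Miller–Rabin witness and 9361 is composite.
Base 2170: x_0 = 2170^585 mod 9361 = 4434. x_0 is neither 1 nor 9360, so continue squaring. x_1 = 4434^2 mod 9361 = 2256. x_2 = 2256^2 mod 9361 = 6513. x_3 = 6513^2 mod 9361 = 4478. Reached i = s−1 = 3 without hitting −1: 2170 is a Miller–Rabin witness and 9361 is composite.
Base 3367: x_0 = 3367^585 mod 9361 = 518. x_0 is neither 1 nor 9360, so continue squaring. x_1 = 518^2 mod 9361 = 6216. x_2 = 6216^2 mod 9361 = 5809. x_3 = 5809^2 mod 9361 = 7437. Reached i = s−1 = 3 without hitting −1: 3367 is a Miller–Rabin witness and 9361 is composite.
Base 4313: x_0 = 4313^585 mod 9361 = 4698. x_0 is neither 1 nor 9360, so continue squaring. x_1 = 4698^2 mod 9361 = 7327. x_2 = 7327^2 mod 9361 = 8955. x_3 = 8955^2 mod 9361 = 5699. Reached i = s−1 = 3 without hitting −1: 4313 is a Miller–Rabin witness and 9361 is composite.
The smallest witness among the given bases is 1415.

1415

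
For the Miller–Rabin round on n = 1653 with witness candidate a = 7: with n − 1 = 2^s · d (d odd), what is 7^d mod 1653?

1132

n − 1 = 1652 = 2^2 · 413, so s = 2 and d = 413.
7^413 mod 1653 = 1132.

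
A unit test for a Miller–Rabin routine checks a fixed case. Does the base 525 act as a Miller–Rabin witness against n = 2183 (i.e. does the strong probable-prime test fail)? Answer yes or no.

n − 1 = 2182 = 2^1 · 1091, so s = 1 and d = 1091.
x_0 = 525^1091 mod 2183 = 1048.
x_0 ∉ {1, 2182} and s = 1, so 525 is a Miller–Rabin witness and 2183 is composite.

yes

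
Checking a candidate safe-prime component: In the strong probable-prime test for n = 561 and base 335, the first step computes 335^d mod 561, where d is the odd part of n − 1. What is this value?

419

n − 1 = 560 = 2^4 · 35, so s = 4 and d = 35.
335^35 mod 561 = 419.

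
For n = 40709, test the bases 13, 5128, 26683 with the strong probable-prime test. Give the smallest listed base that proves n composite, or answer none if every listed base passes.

n − 1 = 40708 = 2^2 · 10177, so s = 2 and d = 10177.
Base 13: x_0 = 13^10177 mod 40709 = 3430. x_0 is neither 1 nor 40708, so continue squaring. x_1 = 3430^2 mod 40709 = 40708. x_1 ≡ −1, so 13 is not a witness.
Base 5128: x_0 = 5128^10177 mod 40709 = 37279. x_0 is neither 1 nor 40708, so continue squaring. x_1 = 37279^2 mod 40709 = 40708. x_1 ≡ −1, so 5128 is not a witness.
Base 26683: x_0 = 26683^10177 mod 40709 = 37279. x_0 is neither 1 nor 40708, so continue squaring. x_1 = 37279^2 mod 40709 = 40708. x_1 ≡ −1, so 26683 is not a witness.
No listed base is a witness for 40709.

none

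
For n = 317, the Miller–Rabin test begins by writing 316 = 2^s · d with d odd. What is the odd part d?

Halving: 316 → 158 → 79; 79 is odd.
So 316 = 2^2 · 79.

79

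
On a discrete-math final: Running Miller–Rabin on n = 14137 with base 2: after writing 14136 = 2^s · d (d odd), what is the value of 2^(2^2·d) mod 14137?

6228

n − 1 = 14136 = 2^3 · 1767, so s = 3 and d = 1767.
x_0 = 2^1767 mod 14137 = 4449.
x_1 = 4449^2 mod 14137 = 1801.
x_2 = 1801^2 mod 14137 = 6228.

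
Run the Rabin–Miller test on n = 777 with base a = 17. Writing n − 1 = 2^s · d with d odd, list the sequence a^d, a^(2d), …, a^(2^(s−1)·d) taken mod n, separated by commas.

n − 1 = 776 = 2^3 · 97, so s = 3 and d = 97.
x_0 = 17^97 mod 777 = 59.
x_1 = 59^2 mod 777 = 373.
x_2 = 373^2 mod 777 = 46.

59, 373, 46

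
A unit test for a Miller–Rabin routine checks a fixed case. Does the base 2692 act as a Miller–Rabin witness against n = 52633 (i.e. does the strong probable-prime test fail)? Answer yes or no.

no

n − 1 = 52632 = 2^3 · 6579, so s = 3 and d = 6579.
x_0 = 2692^6579 mod 52633 = 1.
x_0 = 1, so 2692 is not a witness.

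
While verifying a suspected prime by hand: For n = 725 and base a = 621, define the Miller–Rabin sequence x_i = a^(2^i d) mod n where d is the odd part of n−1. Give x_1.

666

n − 1 = 724 = 2^2 · 181, so s = 2 and d = 181.
x_0 = 621^181 mod 725 = 621.
x_1 = 621^2 mod 725 = 666.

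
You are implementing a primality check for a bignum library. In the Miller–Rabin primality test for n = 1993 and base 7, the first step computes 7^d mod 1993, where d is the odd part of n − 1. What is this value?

n − 1 = 1992 = 2^3 · 249, so s = 3 and d = 249.
Repeated squaring mod 1993: 7^1 ≡ 7, 7^2 ≡ 49, 7^4 ≡ 408, 7^8 ≡ 1045, 7^16 ≡ 1854, 7^32 ≡ 1384, 7^64 ≡ 183, 7^128 ≡ 1601.
249 = 128 + 64 + 32 + 16 + 8 + 1, so 7^249 ≡ 1601·183·1384·1854·1045·7 ≡ 1447 (mod 1993).

1447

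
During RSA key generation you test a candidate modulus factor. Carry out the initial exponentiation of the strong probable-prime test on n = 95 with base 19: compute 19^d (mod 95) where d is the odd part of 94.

19

n − 1 = 94 = 2^1 · 47, so s = 1 and d = 47.
19^47 mod 95 = 19.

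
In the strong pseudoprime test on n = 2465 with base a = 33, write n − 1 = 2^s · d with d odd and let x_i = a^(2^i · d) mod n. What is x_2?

1

n − 1 = 2464 = 2^5 · 77, so s = 5 and d = 77.
x_0 = 33^77 mod 2465 = 1478.
x_1 = 1478^2 mod 2465 = 494.
x_2 = 494^2 mod 2465 = 1.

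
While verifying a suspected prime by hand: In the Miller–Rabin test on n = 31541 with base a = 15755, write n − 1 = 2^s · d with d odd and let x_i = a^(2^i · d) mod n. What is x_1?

n − 1 = 31540 = 2^2 · 7885, so s = 2 and d = 7885.
Repeated squaring mod 31541: 15755^1 ≡ 15755, 15755^2 ≡ 23896, 15755^4 ≡ 552, 15755^8 ≡ 20835, 15755^16 ≡ 29983, 15755^32 ≡ 30248, 15755^64 ≡ 176, 15755^128 ≡ 30976, 15755^256 ≡ 3815, 15755^512 ≡ 13824, 15755^1024 ≡ 27598, 15755^2048 ≡ 29077, 15755^4096 ≡ 15424.
7885 = 4096 + 2048 + 1024 + 512 + 128 + 64 + 8 + 4 + 1, so 15755^7885 ≡ 15424·29077·27598·13824·30976·176·20835·552·15755 ≡ 24504 (mod 31541).
x_0 = 24504.
x_1 = 24504^2 mod 31541 = 31540.

31540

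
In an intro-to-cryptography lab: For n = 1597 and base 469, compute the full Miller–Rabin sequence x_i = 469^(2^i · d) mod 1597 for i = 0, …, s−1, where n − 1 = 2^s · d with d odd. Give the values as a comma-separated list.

n − 1 = 1596 = 2^2 · 399, so s = 2 and d = 399.
x_0 = 469^399 mod 1597 = 1.
x_1 = 1^2 mod 1597 = 1.

1, 1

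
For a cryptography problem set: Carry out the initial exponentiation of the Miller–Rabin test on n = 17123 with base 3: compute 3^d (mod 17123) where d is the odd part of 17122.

n − 1 = 17122 = 2^1 · 8561, so s = 1 and d = 8561.
Repeated squaring mod 17123: 3^1 ≡ 3, 3^2 ≡ 9, 3^4 ≡ 81, 3^8 ≡ 6561, 3^16 ≡ 16622, 3^32 ≡ 11279, 3^64 ≡ 9074, 3^128 ≡ 10092, 3^256 ≡ 860, 3^512 ≡ 3311, 3^1024 ≡ 4001, 3^2048 ≡ 15119, 3^4096 ≡ 9234, 3^8192 ≡ 11339.
8561 = 8192 + 256 + 64 + 32 + 16 + 1, so 3^8561 ≡ 11339·860·9074·11279·16622·3 ≡ 1 (mod 17123).

1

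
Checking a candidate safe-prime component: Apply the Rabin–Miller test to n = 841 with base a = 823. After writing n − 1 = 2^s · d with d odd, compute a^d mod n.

n − 1 = 840 = 2^3 · 105, so s = 3 and d = 105.
By repeated squaring, 823^105 ≡ 713 (mod 841).

713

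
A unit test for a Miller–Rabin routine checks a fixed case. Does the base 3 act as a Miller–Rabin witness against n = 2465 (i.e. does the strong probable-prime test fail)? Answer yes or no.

n − 1 = 2464 = 2^5 · 77, so s = 5 and d = 77.
Repeated squaring mod 2465: 3^1 ≡ 3, 3^2 ≡ 9, 3^4 ≡ 81, 3^8 ≡ 1631, 3^16 ≡ 426, 3^32 ≡ 1531, 3^64 ≡ 2211.
77 = 64 + 8 + 4 + 1, so 3^77 ≡ 2211·1631·81·3 ≡ 2018 (mod 2465).
x_0 = 3^77 mod 2465 = 2018.
x_0 is neither 1 nor 2464, so continue squaring.
x_1 = 2018^2 mod 2465 = 144.
x_2 = 144^2 mod 2465 = 1016.
x_3 = 1016^2 mod 2465 = 1886.
x_4 = 1886^2 mod 2465 = 1.
x_4 = 1 but x_3 ≠ ±1, a nontrivial square root of 1 — 3 is a witness and 2465 is composite.

yes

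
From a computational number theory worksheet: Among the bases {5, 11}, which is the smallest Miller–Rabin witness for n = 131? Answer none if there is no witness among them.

n − 1 = 130 = 2^1 · 65, so s = 1 and d = 65.
Base 5: x_0 = 5^65 mod 131 = 1. x_0 = 1, so 5 is not a witness.
Base 11: x_0 = 11^65 mod 131 = 1. x_0 = 1, so 11 is not a witness.
No listed base is a witness for 131.

none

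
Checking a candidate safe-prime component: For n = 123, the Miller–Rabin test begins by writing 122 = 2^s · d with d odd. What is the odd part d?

61

Halving: 122 → 61; 61 is odd.
So 122 = 2^1 · 61.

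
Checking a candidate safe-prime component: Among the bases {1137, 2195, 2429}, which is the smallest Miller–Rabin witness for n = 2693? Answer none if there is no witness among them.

n − 1 = 2692 = 2^2 · 673, so s = 2 and d = 673.
Base 1137: x_0 = 1137^673 mod 2693 = 1. x_0 = 1, so 1137 is not a witness.
Base 2195: x_0 = 2195^673 mod 2693 = 2692. x_0 = 2692 ≡ −1, so 2195 is not a witness.
Base 2429: x_0 = 2429^673 mod 2693 = 2692. x_0 = 2692 ≡ −1, so 2429 is not a witness.
No listed base is a witness for 2693.

none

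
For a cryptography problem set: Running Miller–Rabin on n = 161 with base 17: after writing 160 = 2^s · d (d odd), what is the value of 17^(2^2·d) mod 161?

n − 1 = 160 = 2^5 · 5, so s = 5 and d = 5.
Repeated squaring mod 161: 17^1 ≡ 17, 17^2 ≡ 128, 17^4 ≡ 123.
5 = 4 + 1, so 17^5 ≡ 123·17 ≡ 159 (mod 161).
x_0 = 159.
x_1 = 159^2 mod 161 = 4.
x_2 = 4^2 mod 161 = 16.

16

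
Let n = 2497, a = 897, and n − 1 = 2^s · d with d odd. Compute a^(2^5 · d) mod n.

n − 1 = 2496 = 2^6 · 39, so s = 6 and d = 39.
By repeated squaring, 897^39 ≡ 1201 (mod 2497).
x_0 = 1201.
x_1 = 1201^2 mod 2497 = 1632.
x_2 = 1632^2 mod 2497 = 1622.
x_3 = 1622^2 mod 2497 = 1543.
x_4 = 1543^2 mod 2497 = 1208.
x_5 = 1208^2 mod 2497 = 1016.

1016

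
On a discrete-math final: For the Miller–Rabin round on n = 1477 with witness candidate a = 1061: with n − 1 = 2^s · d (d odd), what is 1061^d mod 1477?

1331

n − 1 = 1476 = 2^2 · 369, so s = 2 and d = 369.
1061^369 mod 1477 = 1331.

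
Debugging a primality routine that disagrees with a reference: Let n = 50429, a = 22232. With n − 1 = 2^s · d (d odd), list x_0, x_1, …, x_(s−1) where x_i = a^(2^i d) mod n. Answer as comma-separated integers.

128, 16384

n − 1 = 50428 = 2^2 · 12607, so s = 2 and d = 12607.
x_0 = 22232^12607 mod 50429 = 128.
x_1 = 128^2 mod 50429 = 16384.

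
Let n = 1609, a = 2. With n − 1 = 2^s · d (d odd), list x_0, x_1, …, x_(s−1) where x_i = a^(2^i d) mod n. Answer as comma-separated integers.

n − 1 = 1608 = 2^3 · 201, so s = 3 and d = 201.
x_0 = 2^201 mod 1609 = 1.
x_1 = 1^2 mod 1609 = 1.
x_2 = 1^2 mod 1609 = 1.

1, 1, 1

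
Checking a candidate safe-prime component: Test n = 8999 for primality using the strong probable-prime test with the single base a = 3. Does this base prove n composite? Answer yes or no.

n − 1 = 8998 = 2^1 · 4499, so s = 1 and d = 4499.
Repeated squaring mod 8999: 3^1 ≡ 3, 3^2 ≡ 9, 3^4 ≡ 81, 3^8 ≡ 6561, 3^16 ≡ 4504, 3^32 ≡ 2270, 3^64 ≡ 5472, 3^128 ≡ 3111, 3^256 ≡ 4396, 3^512 ≡ 3963, 3^1024 ≡ 2114, 3^2048 ≡ 5492, 3^4096 ≡ 6415.
4499 = 4096 + 256 + 128 + 16 + 2 + 1, so 3^4499 ≡ 6415·4396·3111·4504·9·3 ≡ 1 (mod 8999).
x_0 = 3^4499 mod 8999 = 1.
x_0 = 1, so 3 is not a witness.

no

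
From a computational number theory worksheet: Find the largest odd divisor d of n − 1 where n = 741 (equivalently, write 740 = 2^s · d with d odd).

Halving: 740 → 370 → 185; 185 is odd.
So 740 = 2^2 · 185.

185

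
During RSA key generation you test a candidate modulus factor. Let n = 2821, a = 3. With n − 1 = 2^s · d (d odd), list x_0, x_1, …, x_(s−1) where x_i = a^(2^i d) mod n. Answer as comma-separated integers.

1301, 1

n − 1 = 2820 = 2^2 · 705, so s = 2 and d = 705.
x_0 = 3^705 mod 2821 = 1301.
x_1 = 1301^2 mod 2821 = 1.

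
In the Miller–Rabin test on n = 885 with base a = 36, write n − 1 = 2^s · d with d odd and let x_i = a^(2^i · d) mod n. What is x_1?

n − 1 = 884 = 2^2 · 221, so s = 2 and d = 221.
Repeated squaring mod 885: 36^1 ≡ 36, 36^2 ≡ 411, 36^4 ≡ 771, 36^8 ≡ 606, 36^16 ≡ 846, 36^32 ≡ 636, 36^64 ≡ 51, 36^128 ≡ 831.
221 = 128 + 64 + 16 + 8 + 4 + 1, so 36^221 ≡ 831·51·846·606·771·36 ≡ 786 (mod 885).
x_0 = 786.
x_1 = 786^2 mod 885 = 66.

66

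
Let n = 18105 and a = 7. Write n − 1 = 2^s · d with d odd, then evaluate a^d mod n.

n − 1 = 18104 = 2^3 · 2263, so s = 3 and d = 2263.
7^2263 mod 18105 = 10348.

10348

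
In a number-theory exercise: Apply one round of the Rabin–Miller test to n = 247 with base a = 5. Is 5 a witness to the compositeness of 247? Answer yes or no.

n − 1 = 246 = 2^1 · 123, so s = 1 and d = 123.
x_0 = 5^123 mod 247 = 216.
x_0 ∉ {1, 246} and s = 1, so 5 is a Miller–Rabin witness and 247 is composite.

yes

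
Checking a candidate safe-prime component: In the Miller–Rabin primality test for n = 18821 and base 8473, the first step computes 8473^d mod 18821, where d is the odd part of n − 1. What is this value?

6733

n − 1 = 18820 = 2^2 · 4705, so s = 2 and d = 4705.
Repeated squaring mod 18821: 8473^1 ≡ 8473, 8473^2 ≡ 8435, 8473^4 ≡ 5845, 8473^8 ≡ 3910, 8473^16 ≡ 5448, 8473^32 ≡ 18808, 8473^64 ≡ 169, 8473^128 ≡ 9740, 8473^256 ≡ 9760, 8473^512 ≡ 4519, 8473^1024 ≡ 576, 8473^2048 ≡ 11819, 8473^4096 ≡ 18120.
4705 = 4096 + 512 + 64 + 32 + 1, so 8473^4705 ≡ 18120·4519·169·18808·8473 ≡ 6733 (mod 18821).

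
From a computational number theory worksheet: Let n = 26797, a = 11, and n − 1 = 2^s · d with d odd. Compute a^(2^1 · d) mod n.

n − 1 = 26796 = 2^2 · 6699, so s = 2 and d = 6699.
x_0 = 11^6699 mod 26797 = 15474.
x_1 = 15474^2 mod 26797 = 13481.

13481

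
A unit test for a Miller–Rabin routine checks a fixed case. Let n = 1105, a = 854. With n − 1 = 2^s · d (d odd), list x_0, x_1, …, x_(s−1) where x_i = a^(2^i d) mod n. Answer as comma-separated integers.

599, 781, 1, 1

n − 1 = 1104 = 2^4 · 69, so s = 4 and d = 69.
x_0 = 854^69 mod 1105 = 599.
x_1 = 599^2 mod 1105 = 781.
x_2 = 781^2 mod 1105 = 1.
x_3 = 1^2 mod 1105 = 1.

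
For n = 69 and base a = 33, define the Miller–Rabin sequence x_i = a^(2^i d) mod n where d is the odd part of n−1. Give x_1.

36

n − 1 = 68 = 2^2 · 17, so s = 2 and d = 17.
x_0 = 33^17 mod 69 = 63.
x_1 = 63^2 mod 69 = 36.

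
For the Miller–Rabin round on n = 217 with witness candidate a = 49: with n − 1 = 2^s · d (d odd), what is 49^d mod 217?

n − 1 = 216 = 2^3 · 27, so s = 3 and d = 27.
49^27 mod 217 = 70.

70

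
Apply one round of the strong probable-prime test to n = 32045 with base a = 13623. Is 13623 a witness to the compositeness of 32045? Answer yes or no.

yes

n − 1 = 32044 = 2^2 · 8011, so s = 2 and d = 8011.
Repeated squaring mod 32045: 13623^1 ≡ 13623, 13623^2 ≡ 13534, 13623^4 ≡ 31981, 13623^8 ≡ 4096, 13623^16 ≡ 17681, 13623^32 ≡ 18786, 13623^64 ≡ 2211, 13623^128 ≡ 17681, 13623^256 ≡ 18786, 13623^512 ≡ 2211, 13623^1024 ≡ 17681, 13623^2048 ≡ 18786, 13623^4096 ≡ 2211.
8011 = 4096 + 2048 + 1024 + 512 + 256 + 64 + 8 + 2 + 1, so 13623^8011 ≡ 2211·18786·17681·2211·18786·2211·4096·13534·13623 ≡ 9372 (mod 32045).
x_0 = 13623^8011 mod 32045 = 9372.
x_0 is neither 1 nor 32044, so continue squaring.
x_1 = 9372^2 mod 32045 = 31084.
Reached i = s−1 = 1 without hitting −1: 13623 is a Miller–Rabin witness and 32045 is composite.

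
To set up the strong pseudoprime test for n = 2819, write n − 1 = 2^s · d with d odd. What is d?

1409

Halving: 2818 → 1409; 1409 is odd.
So 2818 = 2^1 · 1409.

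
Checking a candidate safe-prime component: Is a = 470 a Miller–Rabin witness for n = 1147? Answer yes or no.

no

n − 1 = 1146 = 2^1 · 573, so s = 1 and d = 573.
x_0 = 470^573 mod 1147 = 1.
x_0 = 1, so 470 is not a witness.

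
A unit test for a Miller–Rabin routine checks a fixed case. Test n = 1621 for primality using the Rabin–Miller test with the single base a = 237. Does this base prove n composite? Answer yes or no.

no

n − 1 = 1620 = 2^2 · 405, so s = 2 and d = 405.
x_0 = 237^405 mod 1621 = 166.
x_0 is neither 1 nor 1620, so continue squaring.
x_1 = 166^2 mod 1621 = 1620.
x_1 ≡ −1, so 237 is not a witness.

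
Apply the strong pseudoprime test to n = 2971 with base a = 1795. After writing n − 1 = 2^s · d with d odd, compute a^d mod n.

2970

n − 1 = 2970 = 2^1 · 1485, so s = 1 and d = 1485.
1795^1485 mod 2971 = 2970.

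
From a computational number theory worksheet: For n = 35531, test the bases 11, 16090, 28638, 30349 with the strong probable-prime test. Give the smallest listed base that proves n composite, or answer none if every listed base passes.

n − 1 = 35530 = 2^1 · 17765, so s = 1 and d = 17765.
Base 11: x_0 = 11^17765 mod 35531 = 35530. x_0 = 35530 ≡ −1, so 11 is not a witness.
Base 16090: x_0 = 16090^17765 mod 35531 = 35530. x_0 = 35530 ≡ −1, so 16090 is not a witness.
Base 28638: x_0 = 28638^17765 mod 35531 = 1. x_0 = 1, so 28638 is not a witness.
Base 30349: x_0 = 30349^17765 mod 35531 = 1. x_0 = 1, so 30349 is not a witness.
No listed base is a witness for 35531.

none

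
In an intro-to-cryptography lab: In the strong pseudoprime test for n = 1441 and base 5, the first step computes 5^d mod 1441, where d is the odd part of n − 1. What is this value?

n − 1 = 1440 = 2^5 · 45, so s = 5 and d = 45.
Repeated squaring mod 1441: 5^1 ≡ 5, 5^2 ≡ 25, 5^4 ≡ 625, 5^8 ≡ 114, 5^16 ≡ 27, 5^32 ≡ 729.
45 = 32 + 8 + 4 + 1, so 5^45 ≡ 729·114·625·5 ≡ 584 (mod 1441).

584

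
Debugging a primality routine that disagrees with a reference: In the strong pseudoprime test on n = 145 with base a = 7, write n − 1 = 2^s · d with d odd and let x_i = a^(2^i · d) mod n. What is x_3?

136

n − 1 = 144 = 2^4 · 9, so s = 4 and d = 9.
x_0 = 7^9 mod 145 = 107.
x_1 = 107^2 mod 145 = 139.
x_2 = 139^2 mod 145 = 36.
x_3 = 36^2 mod 145 = 136.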